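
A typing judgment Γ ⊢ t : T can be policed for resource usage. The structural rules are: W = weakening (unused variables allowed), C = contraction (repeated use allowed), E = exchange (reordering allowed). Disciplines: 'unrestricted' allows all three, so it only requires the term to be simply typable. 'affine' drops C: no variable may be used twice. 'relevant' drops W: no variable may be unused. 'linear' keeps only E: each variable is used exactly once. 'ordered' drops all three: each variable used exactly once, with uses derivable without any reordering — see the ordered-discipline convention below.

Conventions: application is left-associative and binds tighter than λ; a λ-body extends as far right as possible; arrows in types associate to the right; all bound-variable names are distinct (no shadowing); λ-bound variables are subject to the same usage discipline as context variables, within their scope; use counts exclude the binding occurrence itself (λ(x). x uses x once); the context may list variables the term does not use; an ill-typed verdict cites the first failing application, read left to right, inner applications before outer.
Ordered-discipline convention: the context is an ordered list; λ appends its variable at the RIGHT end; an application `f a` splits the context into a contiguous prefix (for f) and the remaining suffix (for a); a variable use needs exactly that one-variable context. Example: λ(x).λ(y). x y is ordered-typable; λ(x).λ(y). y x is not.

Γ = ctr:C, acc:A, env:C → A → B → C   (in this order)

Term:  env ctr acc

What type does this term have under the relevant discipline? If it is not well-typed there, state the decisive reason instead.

term : B → C
usage: ctr ×1, acc ×1, env ×1
uses in reading order: env, ctr, acc
typing: the term checks, with type B → C
summary: ordered ✗, linear ✓, affine ✓, relevant ✓, unrestricted ✓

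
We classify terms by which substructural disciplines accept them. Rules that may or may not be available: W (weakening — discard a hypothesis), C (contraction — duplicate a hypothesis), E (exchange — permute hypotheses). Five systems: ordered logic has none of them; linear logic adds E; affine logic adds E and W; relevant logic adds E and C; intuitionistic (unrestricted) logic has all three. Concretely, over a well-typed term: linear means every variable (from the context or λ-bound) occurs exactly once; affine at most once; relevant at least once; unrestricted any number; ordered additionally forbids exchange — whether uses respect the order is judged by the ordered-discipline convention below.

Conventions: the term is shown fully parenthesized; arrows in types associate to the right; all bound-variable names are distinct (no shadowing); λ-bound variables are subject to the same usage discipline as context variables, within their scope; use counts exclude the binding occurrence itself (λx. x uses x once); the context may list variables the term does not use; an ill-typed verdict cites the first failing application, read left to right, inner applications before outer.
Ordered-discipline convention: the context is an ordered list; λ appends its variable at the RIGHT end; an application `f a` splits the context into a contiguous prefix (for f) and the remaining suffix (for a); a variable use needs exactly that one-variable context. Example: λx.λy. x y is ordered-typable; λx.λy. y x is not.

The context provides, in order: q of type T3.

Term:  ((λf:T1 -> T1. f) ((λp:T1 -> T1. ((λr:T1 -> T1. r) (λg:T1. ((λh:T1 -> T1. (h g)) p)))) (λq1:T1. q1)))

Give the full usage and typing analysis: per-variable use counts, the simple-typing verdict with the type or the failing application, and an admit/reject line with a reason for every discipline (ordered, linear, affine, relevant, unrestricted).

variable uses: q: 0; f (λ-bound): 1; p (λ-bound): 1; r (λ-bound): 1; g (λ-bound): 1; h (λ-bound): 1; q1 (λ-bound): 1
use order (left to right): f, r, h, g, p, q1
typing: the term checks, with type T1 -> T1
ordered: ✗ — unused: q — weakening required
linear: ✗ — unused: q — weakening required
affine: ✓ — none of q, f, p, r, g, h, q1 used more than once
relevant: ✗ — unused: q — weakening required
unrestricted: ✓ — typability at T1 -> T1 is all that's needed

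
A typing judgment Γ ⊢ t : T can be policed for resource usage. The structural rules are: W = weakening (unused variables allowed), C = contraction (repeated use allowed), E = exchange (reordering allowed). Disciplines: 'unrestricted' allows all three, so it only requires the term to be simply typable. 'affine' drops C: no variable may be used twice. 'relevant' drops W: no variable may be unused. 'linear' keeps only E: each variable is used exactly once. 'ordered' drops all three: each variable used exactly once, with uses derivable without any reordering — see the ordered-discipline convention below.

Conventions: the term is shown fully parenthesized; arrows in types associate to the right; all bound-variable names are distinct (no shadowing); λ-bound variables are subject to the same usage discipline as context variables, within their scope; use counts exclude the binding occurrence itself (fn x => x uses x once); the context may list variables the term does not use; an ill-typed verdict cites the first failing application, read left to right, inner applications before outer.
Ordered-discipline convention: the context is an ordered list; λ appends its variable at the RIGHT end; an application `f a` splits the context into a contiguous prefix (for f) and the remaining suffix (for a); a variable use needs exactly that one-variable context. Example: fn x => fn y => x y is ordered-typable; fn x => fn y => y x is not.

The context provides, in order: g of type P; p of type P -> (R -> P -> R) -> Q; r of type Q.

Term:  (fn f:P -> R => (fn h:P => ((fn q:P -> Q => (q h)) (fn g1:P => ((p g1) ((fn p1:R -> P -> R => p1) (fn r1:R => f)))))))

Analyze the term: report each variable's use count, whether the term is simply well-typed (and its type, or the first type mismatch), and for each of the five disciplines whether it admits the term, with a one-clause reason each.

usage: g: 0×; p: 1×; r: 0×; f (bound): 1×; h (bound): 1×; q (bound): 1×; g1 (bound): 1×; p1 (bound): 1×; r1 (bound): 0×
left-to-right use order: q, h, p, g1, p1, f
typing: the term checks, with type (P -> R) -> P -> Q
ordered: ✗, unused: g, r, r1 — weakening required
linear: ✗, unused: g, r, r1 — weakening required
affine: ✓, at most one use each (g, p, r, f, h, q, g1, p1, r1)
relevant: ✗, unused: g, r, r1 — weakening required
unrestricted: ✓, typability at (P -> R) -> P -> Q is all that's needed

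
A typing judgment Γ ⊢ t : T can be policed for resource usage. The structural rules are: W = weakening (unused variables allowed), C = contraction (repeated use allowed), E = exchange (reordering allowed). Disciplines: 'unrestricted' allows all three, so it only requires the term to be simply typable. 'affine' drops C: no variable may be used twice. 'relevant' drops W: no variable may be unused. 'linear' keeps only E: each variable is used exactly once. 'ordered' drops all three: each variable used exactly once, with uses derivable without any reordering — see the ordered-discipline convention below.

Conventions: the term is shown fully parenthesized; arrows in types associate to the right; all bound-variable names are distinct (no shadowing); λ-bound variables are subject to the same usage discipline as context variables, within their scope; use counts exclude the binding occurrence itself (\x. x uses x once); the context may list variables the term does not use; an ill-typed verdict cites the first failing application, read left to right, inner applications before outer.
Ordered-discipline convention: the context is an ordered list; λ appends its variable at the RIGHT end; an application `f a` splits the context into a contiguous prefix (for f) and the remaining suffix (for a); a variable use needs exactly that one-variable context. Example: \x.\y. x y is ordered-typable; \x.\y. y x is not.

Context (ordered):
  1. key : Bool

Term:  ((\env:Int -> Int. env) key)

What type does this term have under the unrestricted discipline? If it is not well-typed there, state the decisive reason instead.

not well-typed under unrestricted — the type mismatch rejects it
variable uses: key: 1; env [bound]: 1
uses in reading order: env, key
typing: ill-typed: an argument Bool mismatches the expected Int -> Int
per-discipline verdicts: ordered ✗; linear ✗; affine ✗; relevant ✗; unrestricted ✗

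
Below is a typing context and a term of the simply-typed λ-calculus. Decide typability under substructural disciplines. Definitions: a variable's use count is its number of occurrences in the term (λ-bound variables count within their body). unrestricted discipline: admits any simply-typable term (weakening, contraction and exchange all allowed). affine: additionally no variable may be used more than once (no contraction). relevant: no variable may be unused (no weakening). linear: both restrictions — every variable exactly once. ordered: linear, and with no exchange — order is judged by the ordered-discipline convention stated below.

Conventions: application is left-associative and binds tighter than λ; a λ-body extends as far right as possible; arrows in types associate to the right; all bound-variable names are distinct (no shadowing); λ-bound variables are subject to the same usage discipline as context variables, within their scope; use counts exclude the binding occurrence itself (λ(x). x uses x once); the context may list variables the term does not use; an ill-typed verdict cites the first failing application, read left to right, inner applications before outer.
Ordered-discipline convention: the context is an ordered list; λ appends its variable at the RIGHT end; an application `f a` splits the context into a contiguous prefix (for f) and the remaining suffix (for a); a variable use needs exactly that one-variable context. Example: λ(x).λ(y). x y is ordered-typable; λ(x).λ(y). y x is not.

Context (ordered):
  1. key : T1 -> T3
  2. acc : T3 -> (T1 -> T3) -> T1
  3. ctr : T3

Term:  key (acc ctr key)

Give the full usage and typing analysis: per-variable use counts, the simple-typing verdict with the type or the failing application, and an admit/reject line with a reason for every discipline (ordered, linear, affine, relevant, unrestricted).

variable uses: key: 2; acc: 1; ctr: 1
order of uses: key, acc, ctr, key
typing: well-typed at T3
ordered ✗ (key ×2 used more than once (contraction))
linear ✗ (key ×2 used more than once (contraction))
affine ✗ (key ×2 used more than once (contraction))
relevant ✓ (key, acc, ctr: all used, weakening unneeded)
unrestricted ✓ (typability at T3 is all that's needed)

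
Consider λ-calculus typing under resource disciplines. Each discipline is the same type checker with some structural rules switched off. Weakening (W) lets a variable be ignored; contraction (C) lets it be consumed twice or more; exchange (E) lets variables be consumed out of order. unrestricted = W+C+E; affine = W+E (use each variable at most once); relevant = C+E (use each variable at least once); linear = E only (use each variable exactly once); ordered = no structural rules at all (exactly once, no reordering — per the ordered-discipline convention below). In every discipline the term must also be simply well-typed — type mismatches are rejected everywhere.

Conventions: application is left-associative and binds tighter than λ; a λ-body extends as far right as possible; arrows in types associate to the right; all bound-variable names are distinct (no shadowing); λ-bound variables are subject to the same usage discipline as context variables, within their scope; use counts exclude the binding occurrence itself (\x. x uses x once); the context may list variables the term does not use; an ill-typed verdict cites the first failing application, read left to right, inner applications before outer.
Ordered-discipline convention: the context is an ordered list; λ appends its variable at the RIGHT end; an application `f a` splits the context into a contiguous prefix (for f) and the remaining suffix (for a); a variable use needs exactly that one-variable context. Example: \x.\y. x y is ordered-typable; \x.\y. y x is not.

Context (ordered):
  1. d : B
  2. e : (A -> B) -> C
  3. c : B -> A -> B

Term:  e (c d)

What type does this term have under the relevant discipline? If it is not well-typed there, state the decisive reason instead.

term : C
usage: d: 1×; e: 1×; c: 1×
order of uses: e, c, d
typing: well-typed at C
per-discipline verdicts: ordered ✗ | linear ✓ | affine ✓ | relevant ✓ | unrestricted ✓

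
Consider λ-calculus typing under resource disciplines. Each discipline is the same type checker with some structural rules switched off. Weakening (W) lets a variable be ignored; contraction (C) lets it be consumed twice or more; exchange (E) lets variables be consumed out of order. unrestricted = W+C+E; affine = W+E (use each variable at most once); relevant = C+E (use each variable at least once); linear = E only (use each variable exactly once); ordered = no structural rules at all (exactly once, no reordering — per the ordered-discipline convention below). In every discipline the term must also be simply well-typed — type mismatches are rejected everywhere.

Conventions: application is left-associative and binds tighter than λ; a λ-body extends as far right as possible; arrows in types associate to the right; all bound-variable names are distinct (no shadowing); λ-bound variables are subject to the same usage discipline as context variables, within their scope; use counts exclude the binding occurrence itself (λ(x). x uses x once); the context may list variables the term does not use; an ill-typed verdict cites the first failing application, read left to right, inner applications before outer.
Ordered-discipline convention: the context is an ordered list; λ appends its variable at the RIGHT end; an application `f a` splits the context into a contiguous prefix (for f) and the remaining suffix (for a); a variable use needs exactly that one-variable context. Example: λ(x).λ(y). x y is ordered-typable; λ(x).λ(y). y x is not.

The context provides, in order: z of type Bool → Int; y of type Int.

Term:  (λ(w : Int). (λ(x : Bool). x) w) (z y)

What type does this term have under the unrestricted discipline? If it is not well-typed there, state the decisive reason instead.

not well-typed under unrestricted — fails simple typing
counts: z ×1, y ×1, w (λ-bound) ×1, x (λ-bound) ×1
uses in reading order: x, w, z, y
typing: ill-typed: a function awaiting Bool gets Int
summary: ordered ✗ | linear ✗ | affine ✗ | relevant ✗ | unrestricted ✗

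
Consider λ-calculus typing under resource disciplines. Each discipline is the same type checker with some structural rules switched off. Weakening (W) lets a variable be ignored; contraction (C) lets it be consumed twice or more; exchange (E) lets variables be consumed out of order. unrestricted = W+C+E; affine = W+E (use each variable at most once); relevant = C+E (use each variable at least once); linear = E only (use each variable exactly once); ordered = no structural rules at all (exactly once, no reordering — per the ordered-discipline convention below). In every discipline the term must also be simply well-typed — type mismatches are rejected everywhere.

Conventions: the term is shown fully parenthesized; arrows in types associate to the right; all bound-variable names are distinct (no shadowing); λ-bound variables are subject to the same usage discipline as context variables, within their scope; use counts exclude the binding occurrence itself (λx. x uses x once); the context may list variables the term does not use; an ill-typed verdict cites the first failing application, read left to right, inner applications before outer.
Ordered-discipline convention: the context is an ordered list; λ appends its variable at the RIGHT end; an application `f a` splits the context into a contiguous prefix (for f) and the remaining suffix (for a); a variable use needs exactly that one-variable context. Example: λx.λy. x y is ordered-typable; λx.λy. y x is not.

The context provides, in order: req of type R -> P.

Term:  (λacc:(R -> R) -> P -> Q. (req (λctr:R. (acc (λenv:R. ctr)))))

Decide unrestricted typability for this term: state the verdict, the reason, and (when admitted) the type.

no — fails simple typing
variable uses: req: 1, acc [bound]: 1, ctr [bound]: 1, env [bound]: 0
use order (left to right): req, acc, ctr
typing: ill-typed: a function awaiting R gets R -> P -> Q
summary: ordered ✗; linear ✗; affine ✗; relevant ✗; unrestricted ✗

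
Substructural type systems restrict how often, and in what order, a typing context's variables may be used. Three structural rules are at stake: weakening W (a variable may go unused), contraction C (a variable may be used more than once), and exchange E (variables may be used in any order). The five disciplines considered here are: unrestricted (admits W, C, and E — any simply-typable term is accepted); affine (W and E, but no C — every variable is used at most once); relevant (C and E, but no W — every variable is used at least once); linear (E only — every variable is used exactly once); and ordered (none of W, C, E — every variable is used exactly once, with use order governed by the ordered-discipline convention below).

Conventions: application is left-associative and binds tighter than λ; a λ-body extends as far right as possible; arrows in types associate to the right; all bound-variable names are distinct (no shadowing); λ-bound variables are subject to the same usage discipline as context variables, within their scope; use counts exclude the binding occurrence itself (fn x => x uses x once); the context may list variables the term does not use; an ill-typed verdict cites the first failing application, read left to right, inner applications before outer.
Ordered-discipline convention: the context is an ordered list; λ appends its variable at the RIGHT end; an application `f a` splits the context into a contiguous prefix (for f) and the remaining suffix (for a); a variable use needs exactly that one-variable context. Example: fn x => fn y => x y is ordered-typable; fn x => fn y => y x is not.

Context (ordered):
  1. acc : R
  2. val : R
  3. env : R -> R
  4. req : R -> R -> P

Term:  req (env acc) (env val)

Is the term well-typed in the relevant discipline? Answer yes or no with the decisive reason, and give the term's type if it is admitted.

yes — at least one use each (acc, val, env, req); term : P
counts: acc ×1; val ×1; env ×2; req ×1
order of uses: req, env, acc, env, val
typing: well-typed — term : P
summary: ordered ✗ · linear ✗ · affine ✗ · relevant ✓ · unrestricted ✓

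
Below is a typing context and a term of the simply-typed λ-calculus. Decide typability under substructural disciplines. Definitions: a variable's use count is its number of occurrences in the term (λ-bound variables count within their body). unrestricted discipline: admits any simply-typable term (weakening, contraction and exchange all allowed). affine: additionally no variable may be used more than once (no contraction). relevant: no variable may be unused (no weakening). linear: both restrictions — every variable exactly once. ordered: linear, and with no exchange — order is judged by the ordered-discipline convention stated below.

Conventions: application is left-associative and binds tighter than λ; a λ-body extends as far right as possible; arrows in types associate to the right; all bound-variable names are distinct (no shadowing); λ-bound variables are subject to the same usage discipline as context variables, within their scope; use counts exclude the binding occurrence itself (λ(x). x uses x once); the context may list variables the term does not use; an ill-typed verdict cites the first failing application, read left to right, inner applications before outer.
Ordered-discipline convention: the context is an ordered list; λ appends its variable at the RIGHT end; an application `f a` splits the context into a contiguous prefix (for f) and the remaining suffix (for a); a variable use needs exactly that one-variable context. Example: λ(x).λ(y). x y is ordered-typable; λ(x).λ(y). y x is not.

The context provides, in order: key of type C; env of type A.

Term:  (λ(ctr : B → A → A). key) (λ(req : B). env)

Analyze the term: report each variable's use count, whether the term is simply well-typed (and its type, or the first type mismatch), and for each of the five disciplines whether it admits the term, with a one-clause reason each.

use counts: key: 1; env: 1; ctr (λ-bound): 0; req (λ-bound): 0
use order (left to right): key, env
typing: ill-typed: an argument B → A mismatches the expected B → A → A
ordered: ✗ — a type mismatch blocks all five
linear: ✗ — the type mismatch rejects it
affine: ✗ — not simply typable
relevant: ✗ — fails simple typing
unrestricted: ✗ — a type mismatch blocks all five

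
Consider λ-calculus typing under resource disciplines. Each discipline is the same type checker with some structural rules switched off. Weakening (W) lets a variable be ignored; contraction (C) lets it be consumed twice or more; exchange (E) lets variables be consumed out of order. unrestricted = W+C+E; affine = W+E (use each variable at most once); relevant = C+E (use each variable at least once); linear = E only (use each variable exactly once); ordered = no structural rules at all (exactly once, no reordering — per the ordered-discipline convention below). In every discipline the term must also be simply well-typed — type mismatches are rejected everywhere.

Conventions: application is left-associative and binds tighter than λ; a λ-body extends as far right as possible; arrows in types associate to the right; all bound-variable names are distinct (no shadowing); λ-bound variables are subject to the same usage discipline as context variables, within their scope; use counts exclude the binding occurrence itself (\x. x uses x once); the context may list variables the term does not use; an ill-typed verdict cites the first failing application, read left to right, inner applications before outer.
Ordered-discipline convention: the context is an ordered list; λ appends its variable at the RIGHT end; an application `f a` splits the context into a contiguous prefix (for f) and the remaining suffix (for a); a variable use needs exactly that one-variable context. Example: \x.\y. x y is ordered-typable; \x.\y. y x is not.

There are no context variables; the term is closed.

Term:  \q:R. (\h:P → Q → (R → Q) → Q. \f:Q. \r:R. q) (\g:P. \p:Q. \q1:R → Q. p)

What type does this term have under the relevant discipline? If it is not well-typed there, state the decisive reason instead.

not well-typed under relevant — unused: h, f, r, g, q1 — weakening required
counts: q (bound): 1; h (bound): 0; f (bound): 0; r (bound): 0; g (bound): 0; p (bound): 1; q1 (bound): 0
use order (left to right): q, p
typing: the term checks, with type R → Q → R → R
across the five disciplines: ordered ✗, linear ✗, affine ✓, relevant ✗, unrestricted ✓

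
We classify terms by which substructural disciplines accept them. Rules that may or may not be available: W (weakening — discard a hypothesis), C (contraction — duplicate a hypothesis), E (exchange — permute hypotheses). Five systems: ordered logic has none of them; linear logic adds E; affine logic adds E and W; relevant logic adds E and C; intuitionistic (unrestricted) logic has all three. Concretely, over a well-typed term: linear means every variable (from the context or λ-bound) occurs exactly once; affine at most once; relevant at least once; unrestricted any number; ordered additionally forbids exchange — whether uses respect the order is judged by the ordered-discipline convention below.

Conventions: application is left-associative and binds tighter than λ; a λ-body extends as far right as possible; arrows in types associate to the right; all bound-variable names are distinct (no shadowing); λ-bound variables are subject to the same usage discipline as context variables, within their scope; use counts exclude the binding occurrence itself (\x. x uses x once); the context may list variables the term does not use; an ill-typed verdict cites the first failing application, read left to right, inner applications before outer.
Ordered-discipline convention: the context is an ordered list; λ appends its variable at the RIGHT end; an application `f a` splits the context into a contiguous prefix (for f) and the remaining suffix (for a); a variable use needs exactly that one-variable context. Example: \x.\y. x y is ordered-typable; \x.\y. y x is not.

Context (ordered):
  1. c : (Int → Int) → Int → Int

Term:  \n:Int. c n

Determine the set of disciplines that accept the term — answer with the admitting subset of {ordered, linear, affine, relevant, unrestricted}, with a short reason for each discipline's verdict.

admitted by: none
use counts: c: 1×; n [bound]: 1×
left-to-right use order: c, n
typing: ill-typed: an application expects Int → Int but receives Int
ordered ✗ (not simply typable)
linear ✗ (fails simple typing)
affine ✗ (a type mismatch blocks all five)
relevant ✗ (the type mismatch rejects it)
unrestricted ✗ (not simply typable)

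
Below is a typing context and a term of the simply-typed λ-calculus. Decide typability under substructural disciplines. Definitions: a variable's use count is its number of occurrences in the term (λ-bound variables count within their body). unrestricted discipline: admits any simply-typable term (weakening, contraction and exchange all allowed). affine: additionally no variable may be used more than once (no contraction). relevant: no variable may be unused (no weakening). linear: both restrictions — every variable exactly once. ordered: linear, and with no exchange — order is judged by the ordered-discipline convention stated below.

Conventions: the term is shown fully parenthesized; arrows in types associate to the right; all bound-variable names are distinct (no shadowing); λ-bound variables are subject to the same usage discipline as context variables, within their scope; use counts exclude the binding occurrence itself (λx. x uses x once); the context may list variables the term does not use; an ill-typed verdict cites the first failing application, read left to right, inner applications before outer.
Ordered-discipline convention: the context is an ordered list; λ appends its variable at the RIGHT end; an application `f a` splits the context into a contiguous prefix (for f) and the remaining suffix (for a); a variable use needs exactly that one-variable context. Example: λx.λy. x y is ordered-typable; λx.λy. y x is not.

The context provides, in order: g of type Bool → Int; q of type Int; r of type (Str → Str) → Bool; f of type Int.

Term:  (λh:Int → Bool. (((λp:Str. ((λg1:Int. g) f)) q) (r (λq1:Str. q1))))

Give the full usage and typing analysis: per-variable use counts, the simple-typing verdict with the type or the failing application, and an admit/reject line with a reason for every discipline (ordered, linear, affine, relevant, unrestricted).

use counts: g: 1; q: 1; r: 1; f: 1; h (bound): 0; p (bound): 0; g1 (bound): 0; q1 (bound): 1
use order (left to right): g, f, q, r, q1
typing: ill-typed: an argument Int mismatches the expected Str
ordered ✗ (the type mismatch rejects it)
linear ✗ (not simply typable)
affine ✗ (fails simple typing)
relevant ✗ (a type mismatch blocks all five)
unrestricted ✗ (the type mismatch rejects it)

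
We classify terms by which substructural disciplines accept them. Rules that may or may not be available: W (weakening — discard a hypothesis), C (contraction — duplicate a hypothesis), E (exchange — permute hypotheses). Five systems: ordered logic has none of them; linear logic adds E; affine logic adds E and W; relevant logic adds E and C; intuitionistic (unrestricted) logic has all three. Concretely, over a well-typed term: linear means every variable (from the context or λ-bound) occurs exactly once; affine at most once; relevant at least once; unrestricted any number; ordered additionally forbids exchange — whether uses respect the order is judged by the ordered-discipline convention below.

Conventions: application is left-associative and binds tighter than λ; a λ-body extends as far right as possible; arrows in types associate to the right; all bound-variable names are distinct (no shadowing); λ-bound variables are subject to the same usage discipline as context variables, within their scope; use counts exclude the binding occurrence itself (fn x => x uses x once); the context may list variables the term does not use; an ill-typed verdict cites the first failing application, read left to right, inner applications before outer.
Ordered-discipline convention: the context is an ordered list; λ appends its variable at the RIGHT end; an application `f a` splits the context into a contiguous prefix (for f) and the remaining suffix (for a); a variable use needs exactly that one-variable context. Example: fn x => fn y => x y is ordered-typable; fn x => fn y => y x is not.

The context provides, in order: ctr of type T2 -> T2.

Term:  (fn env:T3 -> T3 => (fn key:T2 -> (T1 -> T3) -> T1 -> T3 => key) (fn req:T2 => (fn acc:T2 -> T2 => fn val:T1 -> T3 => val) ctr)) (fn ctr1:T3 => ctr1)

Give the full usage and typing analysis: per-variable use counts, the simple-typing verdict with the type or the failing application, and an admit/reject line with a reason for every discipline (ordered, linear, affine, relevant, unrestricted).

counts: ctr: 1×, env (bound): 0×, key (bound): 1×, req (bound): 0×, acc (bound): 0×, val (bound): 1×, ctr1 (bound): 1×
left-to-right use order: key, val, ctr, ctr1
typing: ✓ — T2 -> (T1 -> T3) -> T1 -> T3
ordered: ✗ — unused: env, req, acc — weakening required
linear: ✗ — unused: env, req, acc — weakening required
affine: ✓ — at most one use each (ctr, env, key, req, acc, val, ctr1)
relevant: ✗ — unused: env, req, acc — weakening required
unrestricted: ✓ — typability at T2 -> (T1 -> T3) -> T1 -> T3 is all that's needed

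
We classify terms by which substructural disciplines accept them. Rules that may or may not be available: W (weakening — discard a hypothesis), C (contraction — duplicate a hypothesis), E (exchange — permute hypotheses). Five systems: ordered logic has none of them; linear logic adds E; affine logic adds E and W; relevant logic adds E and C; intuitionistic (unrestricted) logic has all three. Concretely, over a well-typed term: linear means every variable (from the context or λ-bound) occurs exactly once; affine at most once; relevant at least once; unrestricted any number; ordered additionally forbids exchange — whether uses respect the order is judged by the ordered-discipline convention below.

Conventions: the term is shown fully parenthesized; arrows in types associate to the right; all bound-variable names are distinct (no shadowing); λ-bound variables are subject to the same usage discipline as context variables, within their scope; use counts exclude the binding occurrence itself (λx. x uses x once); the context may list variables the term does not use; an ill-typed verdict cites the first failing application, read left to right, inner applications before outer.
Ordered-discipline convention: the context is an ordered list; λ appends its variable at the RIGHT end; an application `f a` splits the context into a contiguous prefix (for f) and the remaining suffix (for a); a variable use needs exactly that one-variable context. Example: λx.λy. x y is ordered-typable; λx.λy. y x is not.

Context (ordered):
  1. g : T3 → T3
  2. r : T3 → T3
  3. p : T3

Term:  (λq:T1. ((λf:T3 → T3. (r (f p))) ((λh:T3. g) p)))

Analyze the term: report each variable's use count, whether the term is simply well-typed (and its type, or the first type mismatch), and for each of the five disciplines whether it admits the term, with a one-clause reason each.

use counts: g: 1; r: 1; p: 2; q (λ-bound): 0; f (λ-bound): 1; h (λ-bound): 0
order of uses: r, f, p, g, p
typing: ✓ — T1 → T3
ordered: ✗, uses contraction: p ×2; needs weakening: q, h unused
linear: ✗, uses contraction: p ×2; needs weakening: q, h unused
affine: ✗, uses contraction: p ×2
relevant: ✗, needs weakening: q, h unused
unrestricted: ✓, type-checks (T1 → T3) and nothing is barred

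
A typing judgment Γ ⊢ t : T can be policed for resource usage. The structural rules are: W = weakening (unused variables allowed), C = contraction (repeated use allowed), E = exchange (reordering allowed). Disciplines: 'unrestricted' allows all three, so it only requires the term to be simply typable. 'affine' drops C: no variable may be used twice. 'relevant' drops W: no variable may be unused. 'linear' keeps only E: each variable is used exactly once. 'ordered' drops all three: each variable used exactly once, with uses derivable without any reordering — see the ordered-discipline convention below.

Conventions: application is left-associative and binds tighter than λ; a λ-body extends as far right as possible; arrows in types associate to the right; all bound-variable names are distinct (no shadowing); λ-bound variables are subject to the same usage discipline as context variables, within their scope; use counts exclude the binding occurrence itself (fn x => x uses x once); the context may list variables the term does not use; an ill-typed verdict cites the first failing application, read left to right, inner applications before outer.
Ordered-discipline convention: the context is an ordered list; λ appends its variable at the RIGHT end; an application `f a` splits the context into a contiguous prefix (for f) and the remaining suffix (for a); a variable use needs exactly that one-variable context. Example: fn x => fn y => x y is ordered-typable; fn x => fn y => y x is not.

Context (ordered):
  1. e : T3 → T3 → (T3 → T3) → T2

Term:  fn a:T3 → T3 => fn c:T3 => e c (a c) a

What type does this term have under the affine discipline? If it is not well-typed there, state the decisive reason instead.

not well-typed under affine — a ×2, c ×2 used more than once (contraction)
use counts: e: 1×; a (λ-bound): 2×; c (λ-bound): 2×
order of uses: e, c, a, c, a
typing: well-typed at (T3 → T3) → T3 → T2
all disciplines: ordered ✗ · linear ✗ · affine ✗ · relevant ✓ · unrestricted ✓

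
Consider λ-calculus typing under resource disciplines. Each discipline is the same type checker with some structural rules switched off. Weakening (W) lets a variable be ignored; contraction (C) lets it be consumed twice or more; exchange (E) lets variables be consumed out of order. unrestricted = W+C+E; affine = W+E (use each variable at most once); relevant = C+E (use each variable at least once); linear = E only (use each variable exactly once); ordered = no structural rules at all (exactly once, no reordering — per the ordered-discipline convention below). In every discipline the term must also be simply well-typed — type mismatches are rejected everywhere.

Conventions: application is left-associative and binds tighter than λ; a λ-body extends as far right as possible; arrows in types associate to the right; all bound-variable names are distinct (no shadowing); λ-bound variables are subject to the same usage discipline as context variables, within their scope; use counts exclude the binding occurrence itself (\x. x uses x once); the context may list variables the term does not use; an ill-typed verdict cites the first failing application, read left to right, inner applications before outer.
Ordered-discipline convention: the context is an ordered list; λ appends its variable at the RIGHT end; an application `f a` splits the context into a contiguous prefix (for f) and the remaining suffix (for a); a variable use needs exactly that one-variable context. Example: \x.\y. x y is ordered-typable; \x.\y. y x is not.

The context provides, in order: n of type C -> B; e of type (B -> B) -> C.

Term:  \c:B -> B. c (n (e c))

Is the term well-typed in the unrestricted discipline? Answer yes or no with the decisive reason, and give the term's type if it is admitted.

yes — type-checks ((B -> B) -> B) and nothing is barred; term : (B -> B) -> B
counts: n: 1×; e: 1×; c (λ-bound): 2×
left-to-right use order: c, n, e, c
typing: well-typed at (B -> B) -> B
across the five disciplines: ordered ✗ · linear ✗ · affine ✗ · relevant ✓ · unrestricted ✓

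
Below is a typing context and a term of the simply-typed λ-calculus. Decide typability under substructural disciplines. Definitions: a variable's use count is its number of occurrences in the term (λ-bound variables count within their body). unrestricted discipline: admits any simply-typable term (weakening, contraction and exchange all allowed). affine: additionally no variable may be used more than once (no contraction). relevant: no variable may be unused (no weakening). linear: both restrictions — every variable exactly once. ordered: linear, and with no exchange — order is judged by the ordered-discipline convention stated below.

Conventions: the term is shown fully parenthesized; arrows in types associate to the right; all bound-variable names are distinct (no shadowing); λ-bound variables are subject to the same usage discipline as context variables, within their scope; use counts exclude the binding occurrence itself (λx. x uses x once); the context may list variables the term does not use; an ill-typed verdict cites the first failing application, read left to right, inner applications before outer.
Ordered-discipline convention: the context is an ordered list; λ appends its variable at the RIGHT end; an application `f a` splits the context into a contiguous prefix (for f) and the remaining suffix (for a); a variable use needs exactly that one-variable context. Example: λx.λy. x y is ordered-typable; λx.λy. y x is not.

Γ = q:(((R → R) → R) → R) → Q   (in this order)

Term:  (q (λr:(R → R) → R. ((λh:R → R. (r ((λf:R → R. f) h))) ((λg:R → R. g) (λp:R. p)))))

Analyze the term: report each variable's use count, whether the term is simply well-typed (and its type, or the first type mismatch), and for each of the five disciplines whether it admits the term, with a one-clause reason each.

use counts: q ×1; r [bound] ×1; h [bound] ×1; f [bound] ×1; g [bound] ×1; p [bound] ×1
use order (left to right): q, r, f, h, g, p
typing: the term checks, with type Q
ordered: ✓ — one use each (q, r, h, f, g, p); ordered split holds
linear: ✓ — single use per variable (q, r, h, f, g, p)
affine: ✓ — at most one use each (q, r, h, f, g, p)
relevant: ✓ — q, r, h, f, g, p: all used, weakening unneeded
unrestricted: ✓ — type-checks (Q) and nothing is barred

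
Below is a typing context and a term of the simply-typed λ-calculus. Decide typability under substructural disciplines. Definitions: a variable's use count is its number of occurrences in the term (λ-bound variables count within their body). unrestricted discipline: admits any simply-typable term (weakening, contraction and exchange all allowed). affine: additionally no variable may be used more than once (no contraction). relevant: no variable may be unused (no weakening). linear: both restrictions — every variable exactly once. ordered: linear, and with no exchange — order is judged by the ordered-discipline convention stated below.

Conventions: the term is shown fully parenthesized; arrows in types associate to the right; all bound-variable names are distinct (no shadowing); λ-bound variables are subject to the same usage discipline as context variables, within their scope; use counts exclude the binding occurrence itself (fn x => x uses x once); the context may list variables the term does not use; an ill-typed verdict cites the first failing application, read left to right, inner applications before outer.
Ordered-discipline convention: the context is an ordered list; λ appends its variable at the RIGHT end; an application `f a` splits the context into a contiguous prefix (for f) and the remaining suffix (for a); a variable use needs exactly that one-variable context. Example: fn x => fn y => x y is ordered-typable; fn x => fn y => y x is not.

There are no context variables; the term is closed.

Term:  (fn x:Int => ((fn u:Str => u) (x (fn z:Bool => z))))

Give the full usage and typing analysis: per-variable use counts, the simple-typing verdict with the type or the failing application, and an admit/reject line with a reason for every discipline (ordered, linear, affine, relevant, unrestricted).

counts: x (λ-bound) ×1; u (λ-bound) ×1; z (λ-bound) ×1
uses in reading order: u, x, z
typing: ill-typed: can't apply a value of type Int
ordered ✗ (a type mismatch blocks all five)
linear ✗ (the type mismatch rejects it)
affine ✗ (not simply typable)
relevant ✗ (fails simple typing)
unrestricted ✗ (a type mismatch blocks all five)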